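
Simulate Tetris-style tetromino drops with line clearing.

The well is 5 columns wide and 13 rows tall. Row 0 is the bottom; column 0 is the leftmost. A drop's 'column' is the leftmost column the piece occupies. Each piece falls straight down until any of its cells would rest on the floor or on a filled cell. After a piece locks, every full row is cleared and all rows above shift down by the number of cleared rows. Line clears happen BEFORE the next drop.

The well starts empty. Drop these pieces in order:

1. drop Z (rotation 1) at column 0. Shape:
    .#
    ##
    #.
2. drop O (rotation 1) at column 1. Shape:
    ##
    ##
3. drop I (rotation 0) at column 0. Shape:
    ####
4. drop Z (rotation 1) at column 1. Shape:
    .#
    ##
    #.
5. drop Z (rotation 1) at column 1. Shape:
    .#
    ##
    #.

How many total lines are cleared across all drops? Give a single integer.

Drop 1: Z rot1 at col 0 lands with bottom-row=0; cleared 0 line(s) (total 0); column heights now [2 3 0 0 0], max=3
Drop 2: O rot1 at col 1 lands with bottom-row=3; cleared 0 line(s) (total 0); column heights now [2 5 5 0 0], max=5
Drop 3: I rot0 at col 0 lands with bottom-row=5; cleared 0 line(s) (total 0); column heights now [6 6 6 6 0], max=6
Drop 4: Z rot1 at col 1 lands with bottom-row=6; cleared 0 line(s) (total 0); column heights now [6 8 9 6 0], max=9
Drop 5: Z rot1 at col 1 lands with bottom-row=8; cleared 0 line(s) (total 0); column heights now [6 10 11 6 0], max=11

Answer: 0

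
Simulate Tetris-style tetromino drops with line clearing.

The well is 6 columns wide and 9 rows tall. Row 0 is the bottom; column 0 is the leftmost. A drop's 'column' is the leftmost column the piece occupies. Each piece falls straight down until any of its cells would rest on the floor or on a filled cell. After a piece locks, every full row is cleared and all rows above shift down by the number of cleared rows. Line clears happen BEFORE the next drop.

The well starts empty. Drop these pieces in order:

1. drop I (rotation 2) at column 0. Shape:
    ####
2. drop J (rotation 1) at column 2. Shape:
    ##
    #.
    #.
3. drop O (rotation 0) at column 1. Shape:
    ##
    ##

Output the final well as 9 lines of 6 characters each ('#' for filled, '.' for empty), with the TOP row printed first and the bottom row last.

Drop 1: I rot2 at col 0 lands with bottom-row=0; cleared 0 line(s) (total 0); column heights now [1 1 1 1 0 0], max=1
Drop 2: J rot1 at col 2 lands with bottom-row=1; cleared 0 line(s) (total 0); column heights now [1 1 4 4 0 0], max=4
Drop 3: O rot0 at col 1 lands with bottom-row=4; cleared 0 line(s) (total 0); column heights now [1 6 6 4 0 0], max=6

Answer: ......
......
......
.##...
.##...
..##..
..#...
..#...
####..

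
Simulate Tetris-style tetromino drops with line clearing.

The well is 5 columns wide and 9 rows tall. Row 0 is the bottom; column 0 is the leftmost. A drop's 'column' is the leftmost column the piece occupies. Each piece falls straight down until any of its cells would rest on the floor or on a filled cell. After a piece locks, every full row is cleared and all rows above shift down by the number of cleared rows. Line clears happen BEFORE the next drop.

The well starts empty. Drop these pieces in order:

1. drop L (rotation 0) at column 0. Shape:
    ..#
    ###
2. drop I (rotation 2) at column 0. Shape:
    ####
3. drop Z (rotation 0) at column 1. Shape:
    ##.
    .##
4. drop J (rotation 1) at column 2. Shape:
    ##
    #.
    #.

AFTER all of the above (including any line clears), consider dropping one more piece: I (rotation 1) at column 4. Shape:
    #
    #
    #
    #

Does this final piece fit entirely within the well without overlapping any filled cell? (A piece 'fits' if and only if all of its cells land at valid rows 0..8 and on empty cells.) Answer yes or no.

Drop 1: L rot0 at col 0 lands with bottom-row=0; cleared 0 line(s) (total 0); column heights now [1 1 2 0 0], max=2
Drop 2: I rot2 at col 0 lands with bottom-row=2; cleared 0 line(s) (total 0); column heights now [3 3 3 3 0], max=3
Drop 3: Z rot0 at col 1 lands with bottom-row=3; cleared 0 line(s) (total 0); column heights now [3 5 5 4 0], max=5
Drop 4: J rot1 at col 2 lands with bottom-row=5; cleared 0 line(s) (total 0); column heights now [3 5 8 8 0], max=8
Test piece I rot1 at col 4 (width 1): heights before test = [3 5 8 8 0]; fits = True

Answer: yes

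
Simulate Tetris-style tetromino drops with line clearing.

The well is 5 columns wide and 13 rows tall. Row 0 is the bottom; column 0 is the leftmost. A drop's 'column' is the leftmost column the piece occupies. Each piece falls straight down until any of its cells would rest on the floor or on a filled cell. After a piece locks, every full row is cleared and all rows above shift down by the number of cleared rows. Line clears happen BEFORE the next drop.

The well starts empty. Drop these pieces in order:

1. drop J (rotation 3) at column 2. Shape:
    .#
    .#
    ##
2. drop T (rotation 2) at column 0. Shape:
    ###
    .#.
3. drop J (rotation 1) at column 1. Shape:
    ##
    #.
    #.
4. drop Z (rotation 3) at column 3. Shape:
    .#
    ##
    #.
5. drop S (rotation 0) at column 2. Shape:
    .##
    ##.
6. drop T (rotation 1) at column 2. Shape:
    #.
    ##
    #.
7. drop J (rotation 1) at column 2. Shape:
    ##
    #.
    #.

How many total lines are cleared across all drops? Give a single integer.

Answer: 0

Derivation:
Drop 1: J rot3 at col 2 lands with bottom-row=0; cleared 0 line(s) (total 0); column heights now [0 0 1 3 0], max=3
Drop 2: T rot2 at col 0 lands with bottom-row=0; cleared 0 line(s) (total 0); column heights now [2 2 2 3 0], max=3
Drop 3: J rot1 at col 1 lands with bottom-row=2; cleared 0 line(s) (total 0); column heights now [2 5 5 3 0], max=5
Drop 4: Z rot3 at col 3 lands with bottom-row=3; cleared 0 line(s) (total 0); column heights now [2 5 5 5 6], max=6
Drop 5: S rot0 at col 2 lands with bottom-row=5; cleared 0 line(s) (total 0); column heights now [2 5 6 7 7], max=7
Drop 6: T rot1 at col 2 lands with bottom-row=6; cleared 0 line(s) (total 0); column heights now [2 5 9 8 7], max=9
Drop 7: J rot1 at col 2 lands with bottom-row=9; cleared 0 line(s) (total 0); column heights now [2 5 12 12 7], max=12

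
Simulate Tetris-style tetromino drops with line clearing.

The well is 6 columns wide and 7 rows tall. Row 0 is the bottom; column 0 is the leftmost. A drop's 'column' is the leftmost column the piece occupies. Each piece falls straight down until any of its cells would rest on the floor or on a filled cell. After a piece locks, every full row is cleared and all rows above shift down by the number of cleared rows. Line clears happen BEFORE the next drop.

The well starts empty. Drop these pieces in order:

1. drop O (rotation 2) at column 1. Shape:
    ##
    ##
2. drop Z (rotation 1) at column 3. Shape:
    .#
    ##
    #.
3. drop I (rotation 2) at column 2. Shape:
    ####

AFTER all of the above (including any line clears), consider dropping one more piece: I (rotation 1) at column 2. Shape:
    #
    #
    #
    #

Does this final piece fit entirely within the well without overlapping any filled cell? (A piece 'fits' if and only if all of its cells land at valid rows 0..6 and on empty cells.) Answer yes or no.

Answer: no

Derivation:
Drop 1: O rot2 at col 1 lands with bottom-row=0; cleared 0 line(s) (total 0); column heights now [0 2 2 0 0 0], max=2
Drop 2: Z rot1 at col 3 lands with bottom-row=0; cleared 0 line(s) (total 0); column heights now [0 2 2 2 3 0], max=3
Drop 3: I rot2 at col 2 lands with bottom-row=3; cleared 0 line(s) (total 0); column heights now [0 2 4 4 4 4], max=4
Test piece I rot1 at col 2 (width 1): heights before test = [0 2 4 4 4 4]; fits = False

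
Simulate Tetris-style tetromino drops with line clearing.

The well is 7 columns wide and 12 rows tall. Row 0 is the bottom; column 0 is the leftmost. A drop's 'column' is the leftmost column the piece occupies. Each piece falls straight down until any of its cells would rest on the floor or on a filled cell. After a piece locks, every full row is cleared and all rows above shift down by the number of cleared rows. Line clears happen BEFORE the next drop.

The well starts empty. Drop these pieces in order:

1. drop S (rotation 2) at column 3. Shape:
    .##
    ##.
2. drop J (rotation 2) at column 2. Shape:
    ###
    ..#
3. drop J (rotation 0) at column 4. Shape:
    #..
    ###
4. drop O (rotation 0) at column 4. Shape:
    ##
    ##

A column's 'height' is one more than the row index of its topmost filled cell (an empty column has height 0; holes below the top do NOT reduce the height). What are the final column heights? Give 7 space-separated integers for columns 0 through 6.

Drop 1: S rot2 at col 3 lands with bottom-row=0; cleared 0 line(s) (total 0); column heights now [0 0 0 1 2 2 0], max=2
Drop 2: J rot2 at col 2 lands with bottom-row=2; cleared 0 line(s) (total 0); column heights now [0 0 4 4 4 2 0], max=4
Drop 3: J rot0 at col 4 lands with bottom-row=4; cleared 0 line(s) (total 0); column heights now [0 0 4 4 6 5 5], max=6
Drop 4: O rot0 at col 4 lands with bottom-row=6; cleared 0 line(s) (total 0); column heights now [0 0 4 4 8 8 5], max=8

Answer: 0 0 4 4 8 8 5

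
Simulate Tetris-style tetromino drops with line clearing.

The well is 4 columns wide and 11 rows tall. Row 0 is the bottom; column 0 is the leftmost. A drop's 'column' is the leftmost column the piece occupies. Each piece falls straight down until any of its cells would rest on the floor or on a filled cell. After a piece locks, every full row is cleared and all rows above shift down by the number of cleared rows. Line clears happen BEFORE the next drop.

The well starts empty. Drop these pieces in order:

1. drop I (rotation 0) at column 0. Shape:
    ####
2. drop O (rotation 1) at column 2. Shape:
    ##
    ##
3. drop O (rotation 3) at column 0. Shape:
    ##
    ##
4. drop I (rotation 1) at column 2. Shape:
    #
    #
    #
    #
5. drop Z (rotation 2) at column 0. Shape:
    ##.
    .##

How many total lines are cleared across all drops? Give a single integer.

Answer: 3

Derivation:
Drop 1: I rot0 at col 0 lands with bottom-row=0; cleared 1 line(s) (total 1); column heights now [0 0 0 0], max=0
Drop 2: O rot1 at col 2 lands with bottom-row=0; cleared 0 line(s) (total 1); column heights now [0 0 2 2], max=2
Drop 3: O rot3 at col 0 lands with bottom-row=0; cleared 2 line(s) (total 3); column heights now [0 0 0 0], max=0
Drop 4: I rot1 at col 2 lands with bottom-row=0; cleared 0 line(s) (total 3); column heights now [0 0 4 0], max=4
Drop 5: Z rot2 at col 0 lands with bottom-row=4; cleared 0 line(s) (total 3); column heights now [6 6 5 0], max=6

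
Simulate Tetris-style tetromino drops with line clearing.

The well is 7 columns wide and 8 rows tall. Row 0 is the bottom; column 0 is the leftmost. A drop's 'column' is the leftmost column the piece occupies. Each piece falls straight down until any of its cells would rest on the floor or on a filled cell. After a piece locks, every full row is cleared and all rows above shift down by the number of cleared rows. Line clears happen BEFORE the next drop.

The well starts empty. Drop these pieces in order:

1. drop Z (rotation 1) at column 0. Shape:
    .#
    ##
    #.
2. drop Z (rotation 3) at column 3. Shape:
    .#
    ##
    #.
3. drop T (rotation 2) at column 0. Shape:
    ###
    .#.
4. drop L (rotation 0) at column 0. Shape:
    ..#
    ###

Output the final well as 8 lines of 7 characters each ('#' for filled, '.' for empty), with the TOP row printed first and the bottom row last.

Answer: .......
..#....
###....
###....
.#.....
.#..#..
##.##..
#..#...

Derivation:
Drop 1: Z rot1 at col 0 lands with bottom-row=0; cleared 0 line(s) (total 0); column heights now [2 3 0 0 0 0 0], max=3
Drop 2: Z rot3 at col 3 lands with bottom-row=0; cleared 0 line(s) (total 0); column heights now [2 3 0 2 3 0 0], max=3
Drop 3: T rot2 at col 0 lands with bottom-row=3; cleared 0 line(s) (total 0); column heights now [5 5 5 2 3 0 0], max=5
Drop 4: L rot0 at col 0 lands with bottom-row=5; cleared 0 line(s) (total 0); column heights now [6 6 7 2 3 0 0], max=7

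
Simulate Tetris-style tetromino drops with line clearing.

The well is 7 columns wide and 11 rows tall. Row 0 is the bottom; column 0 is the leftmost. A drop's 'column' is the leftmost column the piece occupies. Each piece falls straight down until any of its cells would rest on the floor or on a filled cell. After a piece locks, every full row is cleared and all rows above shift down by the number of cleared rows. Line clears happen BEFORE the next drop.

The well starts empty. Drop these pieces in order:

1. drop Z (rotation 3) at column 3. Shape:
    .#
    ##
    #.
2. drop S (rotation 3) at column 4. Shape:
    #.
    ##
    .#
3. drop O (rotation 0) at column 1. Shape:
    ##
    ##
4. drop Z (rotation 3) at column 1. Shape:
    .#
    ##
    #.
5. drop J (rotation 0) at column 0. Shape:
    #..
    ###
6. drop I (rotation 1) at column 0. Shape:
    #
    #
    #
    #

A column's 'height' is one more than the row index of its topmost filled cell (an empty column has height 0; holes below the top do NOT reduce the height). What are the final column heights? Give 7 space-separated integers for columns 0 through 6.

Drop 1: Z rot3 at col 3 lands with bottom-row=0; cleared 0 line(s) (total 0); column heights now [0 0 0 2 3 0 0], max=3
Drop 2: S rot3 at col 4 lands with bottom-row=2; cleared 0 line(s) (total 0); column heights now [0 0 0 2 5 4 0], max=5
Drop 3: O rot0 at col 1 lands with bottom-row=0; cleared 0 line(s) (total 0); column heights now [0 2 2 2 5 4 0], max=5
Drop 4: Z rot3 at col 1 lands with bottom-row=2; cleared 0 line(s) (total 0); column heights now [0 4 5 2 5 4 0], max=5
Drop 5: J rot0 at col 0 lands with bottom-row=5; cleared 0 line(s) (total 0); column heights now [7 6 6 2 5 4 0], max=7
Drop 6: I rot1 at col 0 lands with bottom-row=7; cleared 0 line(s) (total 0); column heights now [11 6 6 2 5 4 0], max=11

Answer: 11 6 6 2 5 4 0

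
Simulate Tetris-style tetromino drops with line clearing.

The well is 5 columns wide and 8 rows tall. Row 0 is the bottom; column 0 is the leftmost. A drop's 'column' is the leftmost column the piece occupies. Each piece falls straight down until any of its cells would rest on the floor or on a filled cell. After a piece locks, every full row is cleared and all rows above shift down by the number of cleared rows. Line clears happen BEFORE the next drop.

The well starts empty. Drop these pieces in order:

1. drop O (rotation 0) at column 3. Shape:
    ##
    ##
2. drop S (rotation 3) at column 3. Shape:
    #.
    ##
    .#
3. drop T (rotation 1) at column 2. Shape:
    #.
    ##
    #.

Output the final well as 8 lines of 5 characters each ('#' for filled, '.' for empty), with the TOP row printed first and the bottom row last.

Answer: .....
..#..
..##.
..##.
...##
....#
...##
...##

Derivation:
Drop 1: O rot0 at col 3 lands with bottom-row=0; cleared 0 line(s) (total 0); column heights now [0 0 0 2 2], max=2
Drop 2: S rot3 at col 3 lands with bottom-row=2; cleared 0 line(s) (total 0); column heights now [0 0 0 5 4], max=5
Drop 3: T rot1 at col 2 lands with bottom-row=4; cleared 0 line(s) (total 0); column heights now [0 0 7 6 4], max=7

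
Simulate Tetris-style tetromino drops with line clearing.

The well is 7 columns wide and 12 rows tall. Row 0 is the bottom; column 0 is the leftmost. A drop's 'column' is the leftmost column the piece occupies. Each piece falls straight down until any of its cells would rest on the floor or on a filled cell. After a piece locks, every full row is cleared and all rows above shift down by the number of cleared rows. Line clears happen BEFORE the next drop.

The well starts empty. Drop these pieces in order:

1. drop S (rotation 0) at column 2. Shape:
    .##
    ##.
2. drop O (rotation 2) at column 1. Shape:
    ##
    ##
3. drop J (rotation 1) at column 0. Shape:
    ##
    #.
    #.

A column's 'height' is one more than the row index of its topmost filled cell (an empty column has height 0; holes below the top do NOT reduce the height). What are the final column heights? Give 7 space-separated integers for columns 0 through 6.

Drop 1: S rot0 at col 2 lands with bottom-row=0; cleared 0 line(s) (total 0); column heights now [0 0 1 2 2 0 0], max=2
Drop 2: O rot2 at col 1 lands with bottom-row=1; cleared 0 line(s) (total 0); column heights now [0 3 3 2 2 0 0], max=3
Drop 3: J rot1 at col 0 lands with bottom-row=1; cleared 0 line(s) (total 0); column heights now [4 4 3 2 2 0 0], max=4

Answer: 4 4 3 2 2 0 0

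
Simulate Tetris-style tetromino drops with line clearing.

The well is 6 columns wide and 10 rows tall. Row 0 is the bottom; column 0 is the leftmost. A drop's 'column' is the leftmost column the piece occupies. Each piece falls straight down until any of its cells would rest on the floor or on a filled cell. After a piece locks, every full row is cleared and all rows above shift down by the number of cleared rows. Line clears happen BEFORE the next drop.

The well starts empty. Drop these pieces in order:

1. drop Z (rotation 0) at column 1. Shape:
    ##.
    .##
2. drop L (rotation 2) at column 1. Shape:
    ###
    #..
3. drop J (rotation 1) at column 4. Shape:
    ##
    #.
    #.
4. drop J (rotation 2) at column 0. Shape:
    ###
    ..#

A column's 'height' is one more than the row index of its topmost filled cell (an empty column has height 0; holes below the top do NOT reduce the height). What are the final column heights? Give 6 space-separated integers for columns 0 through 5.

Answer: 6 6 6 4 3 3

Derivation:
Drop 1: Z rot0 at col 1 lands with bottom-row=0; cleared 0 line(s) (total 0); column heights now [0 2 2 1 0 0], max=2
Drop 2: L rot2 at col 1 lands with bottom-row=2; cleared 0 line(s) (total 0); column heights now [0 4 4 4 0 0], max=4
Drop 3: J rot1 at col 4 lands with bottom-row=0; cleared 0 line(s) (total 0); column heights now [0 4 4 4 3 3], max=4
Drop 4: J rot2 at col 0 lands with bottom-row=4; cleared 0 line(s) (total 0); column heights now [6 6 6 4 3 3], max=6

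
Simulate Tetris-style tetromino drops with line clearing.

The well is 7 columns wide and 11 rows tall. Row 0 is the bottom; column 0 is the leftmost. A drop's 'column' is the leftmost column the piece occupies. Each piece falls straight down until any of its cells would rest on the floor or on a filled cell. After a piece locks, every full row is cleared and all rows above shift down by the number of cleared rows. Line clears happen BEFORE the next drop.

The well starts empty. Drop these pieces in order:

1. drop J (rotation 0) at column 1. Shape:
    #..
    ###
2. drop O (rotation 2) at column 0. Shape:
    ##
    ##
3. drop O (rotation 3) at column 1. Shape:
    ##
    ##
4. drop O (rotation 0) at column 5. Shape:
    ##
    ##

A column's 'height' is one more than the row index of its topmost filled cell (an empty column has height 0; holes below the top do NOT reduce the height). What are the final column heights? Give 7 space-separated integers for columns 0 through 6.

Answer: 4 6 6 1 0 2 2

Derivation:
Drop 1: J rot0 at col 1 lands with bottom-row=0; cleared 0 line(s) (total 0); column heights now [0 2 1 1 0 0 0], max=2
Drop 2: O rot2 at col 0 lands with bottom-row=2; cleared 0 line(s) (total 0); column heights now [4 4 1 1 0 0 0], max=4
Drop 3: O rot3 at col 1 lands with bottom-row=4; cleared 0 line(s) (total 0); column heights now [4 6 6 1 0 0 0], max=6
Drop 4: O rot0 at col 5 lands with bottom-row=0; cleared 0 line(s) (total 0); column heights now [4 6 6 1 0 2 2], max=6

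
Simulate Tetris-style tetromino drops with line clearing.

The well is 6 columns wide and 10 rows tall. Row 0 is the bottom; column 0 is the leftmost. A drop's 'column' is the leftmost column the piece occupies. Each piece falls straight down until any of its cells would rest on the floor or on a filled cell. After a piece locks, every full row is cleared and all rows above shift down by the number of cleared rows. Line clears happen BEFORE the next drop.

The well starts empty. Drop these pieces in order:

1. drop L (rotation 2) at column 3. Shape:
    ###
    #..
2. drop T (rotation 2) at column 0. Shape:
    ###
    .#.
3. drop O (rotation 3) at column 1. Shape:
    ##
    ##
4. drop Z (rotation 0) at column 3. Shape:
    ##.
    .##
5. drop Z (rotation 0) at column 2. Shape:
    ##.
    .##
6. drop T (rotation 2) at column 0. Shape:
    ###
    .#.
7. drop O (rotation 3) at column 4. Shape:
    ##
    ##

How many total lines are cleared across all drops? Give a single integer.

Answer: 1

Derivation:
Drop 1: L rot2 at col 3 lands with bottom-row=0; cleared 0 line(s) (total 0); column heights now [0 0 0 2 2 2], max=2
Drop 2: T rot2 at col 0 lands with bottom-row=0; cleared 1 line(s) (total 1); column heights now [0 1 0 1 0 0], max=1
Drop 3: O rot3 at col 1 lands with bottom-row=1; cleared 0 line(s) (total 1); column heights now [0 3 3 1 0 0], max=3
Drop 4: Z rot0 at col 3 lands with bottom-row=0; cleared 0 line(s) (total 1); column heights now [0 3 3 2 2 1], max=3
Drop 5: Z rot0 at col 2 lands with bottom-row=2; cleared 0 line(s) (total 1); column heights now [0 3 4 4 3 1], max=4
Drop 6: T rot2 at col 0 lands with bottom-row=3; cleared 0 line(s) (total 1); column heights now [5 5 5 4 3 1], max=5
Drop 7: O rot3 at col 4 lands with bottom-row=3; cleared 0 line(s) (total 1); column heights now [5 5 5 4 5 5], max=5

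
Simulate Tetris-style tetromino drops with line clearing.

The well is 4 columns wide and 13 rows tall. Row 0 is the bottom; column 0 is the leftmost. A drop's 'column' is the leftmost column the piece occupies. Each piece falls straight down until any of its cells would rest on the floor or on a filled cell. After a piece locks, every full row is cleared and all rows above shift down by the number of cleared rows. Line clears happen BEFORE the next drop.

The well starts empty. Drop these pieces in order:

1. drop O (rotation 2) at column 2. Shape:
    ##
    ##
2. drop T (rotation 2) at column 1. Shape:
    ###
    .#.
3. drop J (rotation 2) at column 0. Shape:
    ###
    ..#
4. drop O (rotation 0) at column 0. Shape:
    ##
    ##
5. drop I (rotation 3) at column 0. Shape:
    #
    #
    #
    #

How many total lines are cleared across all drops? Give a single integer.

Answer: 0

Derivation:
Drop 1: O rot2 at col 2 lands with bottom-row=0; cleared 0 line(s) (total 0); column heights now [0 0 2 2], max=2
Drop 2: T rot2 at col 1 lands with bottom-row=2; cleared 0 line(s) (total 0); column heights now [0 4 4 4], max=4
Drop 3: J rot2 at col 0 lands with bottom-row=4; cleared 0 line(s) (total 0); column heights now [6 6 6 4], max=6
Drop 4: O rot0 at col 0 lands with bottom-row=6; cleared 0 line(s) (total 0); column heights now [8 8 6 4], max=8
Drop 5: I rot3 at col 0 lands with bottom-row=8; cleared 0 line(s) (total 0); column heights now [12 8 6 4], max=12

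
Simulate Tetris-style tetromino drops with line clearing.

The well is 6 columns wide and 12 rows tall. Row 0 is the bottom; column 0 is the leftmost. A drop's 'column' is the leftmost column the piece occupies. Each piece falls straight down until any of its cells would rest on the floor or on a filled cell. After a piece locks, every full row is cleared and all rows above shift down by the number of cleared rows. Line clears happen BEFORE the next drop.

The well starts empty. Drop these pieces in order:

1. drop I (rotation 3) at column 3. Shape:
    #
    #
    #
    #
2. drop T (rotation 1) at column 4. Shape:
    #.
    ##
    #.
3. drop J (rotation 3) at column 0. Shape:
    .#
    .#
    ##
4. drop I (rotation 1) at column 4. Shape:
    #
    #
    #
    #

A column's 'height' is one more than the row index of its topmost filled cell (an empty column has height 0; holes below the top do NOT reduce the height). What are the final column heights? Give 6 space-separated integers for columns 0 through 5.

Drop 1: I rot3 at col 3 lands with bottom-row=0; cleared 0 line(s) (total 0); column heights now [0 0 0 4 0 0], max=4
Drop 2: T rot1 at col 4 lands with bottom-row=0; cleared 0 line(s) (total 0); column heights now [0 0 0 4 3 2], max=4
Drop 3: J rot3 at col 0 lands with bottom-row=0; cleared 0 line(s) (total 0); column heights now [1 3 0 4 3 2], max=4
Drop 4: I rot1 at col 4 lands with bottom-row=3; cleared 0 line(s) (total 0); column heights now [1 3 0 4 7 2], max=7

Answer: 1 3 0 4 7 2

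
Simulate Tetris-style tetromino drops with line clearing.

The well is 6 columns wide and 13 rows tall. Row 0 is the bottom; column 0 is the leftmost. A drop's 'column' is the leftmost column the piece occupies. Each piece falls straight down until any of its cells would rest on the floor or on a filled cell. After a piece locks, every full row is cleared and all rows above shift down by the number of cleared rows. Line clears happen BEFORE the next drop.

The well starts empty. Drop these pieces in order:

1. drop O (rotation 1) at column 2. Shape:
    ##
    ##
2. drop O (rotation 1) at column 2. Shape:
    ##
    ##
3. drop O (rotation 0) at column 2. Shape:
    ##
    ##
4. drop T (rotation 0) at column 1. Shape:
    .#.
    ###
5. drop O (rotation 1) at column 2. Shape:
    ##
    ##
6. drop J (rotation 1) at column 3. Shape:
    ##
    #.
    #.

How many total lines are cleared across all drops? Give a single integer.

Answer: 0

Derivation:
Drop 1: O rot1 at col 2 lands with bottom-row=0; cleared 0 line(s) (total 0); column heights now [0 0 2 2 0 0], max=2
Drop 2: O rot1 at col 2 lands with bottom-row=2; cleared 0 line(s) (total 0); column heights now [0 0 4 4 0 0], max=4
Drop 3: O rot0 at col 2 lands with bottom-row=4; cleared 0 line(s) (total 0); column heights now [0 0 6 6 0 0], max=6
Drop 4: T rot0 at col 1 lands with bottom-row=6; cleared 0 line(s) (total 0); column heights now [0 7 8 7 0 0], max=8
Drop 5: O rot1 at col 2 lands with bottom-row=8; cleared 0 line(s) (total 0); column heights now [0 7 10 10 0 0], max=10
Drop 6: J rot1 at col 3 lands with bottom-row=10; cleared 0 line(s) (total 0); column heights now [0 7 10 13 13 0], max=13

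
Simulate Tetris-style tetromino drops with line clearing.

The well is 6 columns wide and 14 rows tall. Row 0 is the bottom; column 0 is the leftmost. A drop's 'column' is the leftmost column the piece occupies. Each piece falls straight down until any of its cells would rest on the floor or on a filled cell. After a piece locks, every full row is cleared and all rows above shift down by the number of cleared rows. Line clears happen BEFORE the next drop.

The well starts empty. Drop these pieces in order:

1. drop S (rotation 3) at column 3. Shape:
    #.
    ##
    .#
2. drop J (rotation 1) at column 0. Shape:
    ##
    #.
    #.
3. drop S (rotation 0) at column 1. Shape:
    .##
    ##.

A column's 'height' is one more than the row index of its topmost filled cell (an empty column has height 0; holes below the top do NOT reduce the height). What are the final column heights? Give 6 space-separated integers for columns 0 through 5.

Drop 1: S rot3 at col 3 lands with bottom-row=0; cleared 0 line(s) (total 0); column heights now [0 0 0 3 2 0], max=3
Drop 2: J rot1 at col 0 lands with bottom-row=0; cleared 0 line(s) (total 0); column heights now [3 3 0 3 2 0], max=3
Drop 3: S rot0 at col 1 lands with bottom-row=3; cleared 0 line(s) (total 0); column heights now [3 4 5 5 2 0], max=5

Answer: 3 4 5 5 2 0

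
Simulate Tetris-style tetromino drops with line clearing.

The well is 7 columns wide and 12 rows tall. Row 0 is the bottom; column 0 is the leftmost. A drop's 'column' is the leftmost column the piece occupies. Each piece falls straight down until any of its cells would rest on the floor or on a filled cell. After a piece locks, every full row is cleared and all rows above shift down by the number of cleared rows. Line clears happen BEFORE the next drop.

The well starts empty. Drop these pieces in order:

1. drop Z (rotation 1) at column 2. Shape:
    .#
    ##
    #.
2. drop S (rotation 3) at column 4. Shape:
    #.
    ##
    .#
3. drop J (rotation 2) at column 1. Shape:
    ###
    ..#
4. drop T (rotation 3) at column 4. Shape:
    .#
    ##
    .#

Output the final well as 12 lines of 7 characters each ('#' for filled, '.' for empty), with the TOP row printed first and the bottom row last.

Answer: .......
.......
.......
.......
.......
.......
.......
.###.#.
...###.
...###.
..####.
..#..#.

Derivation:
Drop 1: Z rot1 at col 2 lands with bottom-row=0; cleared 0 line(s) (total 0); column heights now [0 0 2 3 0 0 0], max=3
Drop 2: S rot3 at col 4 lands with bottom-row=0; cleared 0 line(s) (total 0); column heights now [0 0 2 3 3 2 0], max=3
Drop 3: J rot2 at col 1 lands with bottom-row=3; cleared 0 line(s) (total 0); column heights now [0 5 5 5 3 2 0], max=5
Drop 4: T rot3 at col 4 lands with bottom-row=2; cleared 0 line(s) (total 0); column heights now [0 5 5 5 4 5 0], max=5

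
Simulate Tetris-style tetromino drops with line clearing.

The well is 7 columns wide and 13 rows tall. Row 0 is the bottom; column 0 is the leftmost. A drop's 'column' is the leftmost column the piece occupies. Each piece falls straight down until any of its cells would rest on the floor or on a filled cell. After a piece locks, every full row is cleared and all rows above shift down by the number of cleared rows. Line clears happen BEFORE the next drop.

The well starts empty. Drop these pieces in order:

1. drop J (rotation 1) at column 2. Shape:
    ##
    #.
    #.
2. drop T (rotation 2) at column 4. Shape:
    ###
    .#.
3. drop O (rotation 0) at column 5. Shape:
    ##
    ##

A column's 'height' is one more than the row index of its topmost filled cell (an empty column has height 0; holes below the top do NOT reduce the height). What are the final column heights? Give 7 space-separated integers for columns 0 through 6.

Drop 1: J rot1 at col 2 lands with bottom-row=0; cleared 0 line(s) (total 0); column heights now [0 0 3 3 0 0 0], max=3
Drop 2: T rot2 at col 4 lands with bottom-row=0; cleared 0 line(s) (total 0); column heights now [0 0 3 3 2 2 2], max=3
Drop 3: O rot0 at col 5 lands with bottom-row=2; cleared 0 line(s) (total 0); column heights now [0 0 3 3 2 4 4], max=4

Answer: 0 0 3 3 2 4 4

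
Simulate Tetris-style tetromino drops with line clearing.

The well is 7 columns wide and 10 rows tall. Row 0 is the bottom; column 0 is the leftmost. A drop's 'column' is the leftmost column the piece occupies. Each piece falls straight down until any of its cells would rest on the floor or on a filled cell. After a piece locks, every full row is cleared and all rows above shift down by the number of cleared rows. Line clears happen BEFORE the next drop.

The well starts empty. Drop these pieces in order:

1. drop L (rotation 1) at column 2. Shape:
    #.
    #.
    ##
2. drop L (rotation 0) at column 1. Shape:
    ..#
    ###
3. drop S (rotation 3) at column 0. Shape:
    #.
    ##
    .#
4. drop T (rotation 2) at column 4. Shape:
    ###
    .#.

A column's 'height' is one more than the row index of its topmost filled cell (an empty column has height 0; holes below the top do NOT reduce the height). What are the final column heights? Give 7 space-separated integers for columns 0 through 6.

Drop 1: L rot1 at col 2 lands with bottom-row=0; cleared 0 line(s) (total 0); column heights now [0 0 3 1 0 0 0], max=3
Drop 2: L rot0 at col 1 lands with bottom-row=3; cleared 0 line(s) (total 0); column heights now [0 4 4 5 0 0 0], max=5
Drop 3: S rot3 at col 0 lands with bottom-row=4; cleared 0 line(s) (total 0); column heights now [7 6 4 5 0 0 0], max=7
Drop 4: T rot2 at col 4 lands with bottom-row=0; cleared 0 line(s) (total 0); column heights now [7 6 4 5 2 2 2], max=7

Answer: 7 6 4 5 2 2 2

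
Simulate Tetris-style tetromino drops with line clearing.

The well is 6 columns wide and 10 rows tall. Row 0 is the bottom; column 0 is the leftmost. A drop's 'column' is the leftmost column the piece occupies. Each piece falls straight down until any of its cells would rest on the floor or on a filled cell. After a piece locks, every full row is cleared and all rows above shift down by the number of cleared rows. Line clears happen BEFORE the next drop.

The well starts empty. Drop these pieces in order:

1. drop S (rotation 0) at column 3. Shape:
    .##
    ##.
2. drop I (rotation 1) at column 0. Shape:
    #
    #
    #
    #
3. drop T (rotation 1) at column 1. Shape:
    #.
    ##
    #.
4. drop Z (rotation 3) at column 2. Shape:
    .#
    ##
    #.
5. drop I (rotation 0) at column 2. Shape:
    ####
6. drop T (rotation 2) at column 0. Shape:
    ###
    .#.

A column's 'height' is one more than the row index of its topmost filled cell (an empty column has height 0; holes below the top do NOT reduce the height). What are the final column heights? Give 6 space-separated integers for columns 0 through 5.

Drop 1: S rot0 at col 3 lands with bottom-row=0; cleared 0 line(s) (total 0); column heights now [0 0 0 1 2 2], max=2
Drop 2: I rot1 at col 0 lands with bottom-row=0; cleared 0 line(s) (total 0); column heights now [4 0 0 1 2 2], max=4
Drop 3: T rot1 at col 1 lands with bottom-row=0; cleared 0 line(s) (total 0); column heights now [4 3 2 1 2 2], max=4
Drop 4: Z rot3 at col 2 lands with bottom-row=2; cleared 0 line(s) (total 0); column heights now [4 3 4 5 2 2], max=5
Drop 5: I rot0 at col 2 lands with bottom-row=5; cleared 0 line(s) (total 0); column heights now [4 3 6 6 6 6], max=6
Drop 6: T rot2 at col 0 lands with bottom-row=5; cleared 0 line(s) (total 0); column heights now [7 7 7 6 6 6], max=7

Answer: 7 7 7 6 6 6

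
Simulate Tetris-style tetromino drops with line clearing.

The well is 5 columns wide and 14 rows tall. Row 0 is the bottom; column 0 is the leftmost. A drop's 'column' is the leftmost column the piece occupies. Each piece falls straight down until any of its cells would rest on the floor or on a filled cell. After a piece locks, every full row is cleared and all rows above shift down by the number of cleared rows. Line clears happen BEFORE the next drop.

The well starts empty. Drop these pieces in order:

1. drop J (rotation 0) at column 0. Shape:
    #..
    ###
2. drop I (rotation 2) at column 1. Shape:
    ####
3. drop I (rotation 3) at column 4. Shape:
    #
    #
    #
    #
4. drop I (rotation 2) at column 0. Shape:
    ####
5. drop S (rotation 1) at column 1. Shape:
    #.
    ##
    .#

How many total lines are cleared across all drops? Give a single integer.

Answer: 2

Derivation:
Drop 1: J rot0 at col 0 lands with bottom-row=0; cleared 0 line(s) (total 0); column heights now [2 1 1 0 0], max=2
Drop 2: I rot2 at col 1 lands with bottom-row=1; cleared 1 line(s) (total 1); column heights now [1 1 1 0 0], max=1
Drop 3: I rot3 at col 4 lands with bottom-row=0; cleared 0 line(s) (total 1); column heights now [1 1 1 0 4], max=4
Drop 4: I rot2 at col 0 lands with bottom-row=1; cleared 1 line(s) (total 2); column heights now [1 1 1 0 3], max=3
Drop 5: S rot1 at col 1 lands with bottom-row=1; cleared 0 line(s) (total 2); column heights now [1 4 3 0 3], max=4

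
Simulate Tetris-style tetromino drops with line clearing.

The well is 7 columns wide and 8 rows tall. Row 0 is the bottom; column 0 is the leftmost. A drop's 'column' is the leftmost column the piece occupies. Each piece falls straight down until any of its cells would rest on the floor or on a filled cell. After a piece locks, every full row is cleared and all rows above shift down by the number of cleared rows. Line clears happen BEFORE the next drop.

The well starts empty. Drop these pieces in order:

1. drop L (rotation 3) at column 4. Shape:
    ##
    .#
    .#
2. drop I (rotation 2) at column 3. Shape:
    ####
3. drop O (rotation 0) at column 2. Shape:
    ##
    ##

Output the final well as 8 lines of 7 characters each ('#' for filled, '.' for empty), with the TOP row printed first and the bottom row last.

Answer: .......
.......
..##...
..##...
...####
....##.
.....#.
.....#.

Derivation:
Drop 1: L rot3 at col 4 lands with bottom-row=0; cleared 0 line(s) (total 0); column heights now [0 0 0 0 3 3 0], max=3
Drop 2: I rot2 at col 3 lands with bottom-row=3; cleared 0 line(s) (total 0); column heights now [0 0 0 4 4 4 4], max=4
Drop 3: O rot0 at col 2 lands with bottom-row=4; cleared 0 line(s) (total 0); column heights now [0 0 6 6 4 4 4], max=6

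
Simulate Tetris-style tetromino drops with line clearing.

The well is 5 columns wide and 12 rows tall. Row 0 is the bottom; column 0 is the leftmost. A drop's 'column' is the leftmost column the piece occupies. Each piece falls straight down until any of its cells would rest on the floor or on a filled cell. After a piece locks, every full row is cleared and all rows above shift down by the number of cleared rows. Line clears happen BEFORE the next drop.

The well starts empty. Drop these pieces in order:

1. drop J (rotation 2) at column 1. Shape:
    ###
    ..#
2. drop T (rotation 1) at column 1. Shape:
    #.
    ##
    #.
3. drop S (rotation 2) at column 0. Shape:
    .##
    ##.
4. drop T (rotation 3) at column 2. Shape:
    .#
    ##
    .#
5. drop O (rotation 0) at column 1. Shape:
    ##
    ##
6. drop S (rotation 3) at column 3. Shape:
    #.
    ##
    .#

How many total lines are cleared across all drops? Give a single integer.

Drop 1: J rot2 at col 1 lands with bottom-row=0; cleared 0 line(s) (total 0); column heights now [0 2 2 2 0], max=2
Drop 2: T rot1 at col 1 lands with bottom-row=2; cleared 0 line(s) (total 0); column heights now [0 5 4 2 0], max=5
Drop 3: S rot2 at col 0 lands with bottom-row=5; cleared 0 line(s) (total 0); column heights now [6 7 7 2 0], max=7
Drop 4: T rot3 at col 2 lands with bottom-row=6; cleared 0 line(s) (total 0); column heights now [6 7 8 9 0], max=9
Drop 5: O rot0 at col 1 lands with bottom-row=8; cleared 0 line(s) (total 0); column heights now [6 10 10 9 0], max=10
Drop 6: S rot3 at col 3 lands with bottom-row=8; cleared 0 line(s) (total 0); column heights now [6 10 10 11 10], max=11

Answer: 0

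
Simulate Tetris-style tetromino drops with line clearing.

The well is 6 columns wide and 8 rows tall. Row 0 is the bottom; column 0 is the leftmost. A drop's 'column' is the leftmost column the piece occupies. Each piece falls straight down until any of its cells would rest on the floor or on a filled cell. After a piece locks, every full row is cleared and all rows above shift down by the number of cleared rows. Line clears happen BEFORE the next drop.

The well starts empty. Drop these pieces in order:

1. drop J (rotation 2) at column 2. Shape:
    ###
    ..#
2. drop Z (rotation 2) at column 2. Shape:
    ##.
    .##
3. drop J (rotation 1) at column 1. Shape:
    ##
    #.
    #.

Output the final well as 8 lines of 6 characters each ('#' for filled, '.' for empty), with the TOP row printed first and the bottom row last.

Answer: ......
......
......
.##...
.###..
.#.##.
..###.
....#.

Derivation:
Drop 1: J rot2 at col 2 lands with bottom-row=0; cleared 0 line(s) (total 0); column heights now [0 0 2 2 2 0], max=2
Drop 2: Z rot2 at col 2 lands with bottom-row=2; cleared 0 line(s) (total 0); column heights now [0 0 4 4 3 0], max=4
Drop 3: J rot1 at col 1 lands with bottom-row=2; cleared 0 line(s) (total 0); column heights now [0 5 5 4 3 0], max=5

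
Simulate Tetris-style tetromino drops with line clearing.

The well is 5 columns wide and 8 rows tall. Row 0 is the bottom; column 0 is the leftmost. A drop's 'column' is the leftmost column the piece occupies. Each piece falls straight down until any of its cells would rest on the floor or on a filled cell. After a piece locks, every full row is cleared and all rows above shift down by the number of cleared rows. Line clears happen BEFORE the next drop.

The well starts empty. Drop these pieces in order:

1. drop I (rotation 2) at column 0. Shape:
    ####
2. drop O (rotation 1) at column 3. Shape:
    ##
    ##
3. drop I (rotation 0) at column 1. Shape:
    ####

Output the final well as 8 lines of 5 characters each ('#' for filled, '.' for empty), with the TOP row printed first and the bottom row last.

Answer: .....
.....
.....
.....
.####
...##
...##
####.

Derivation:
Drop 1: I rot2 at col 0 lands with bottom-row=0; cleared 0 line(s) (total 0); column heights now [1 1 1 1 0], max=1
Drop 2: O rot1 at col 3 lands with bottom-row=1; cleared 0 line(s) (total 0); column heights now [1 1 1 3 3], max=3
Drop 3: I rot0 at col 1 lands with bottom-row=3; cleared 0 line(s) (total 0); column heights now [1 4 4 4 4], max=4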